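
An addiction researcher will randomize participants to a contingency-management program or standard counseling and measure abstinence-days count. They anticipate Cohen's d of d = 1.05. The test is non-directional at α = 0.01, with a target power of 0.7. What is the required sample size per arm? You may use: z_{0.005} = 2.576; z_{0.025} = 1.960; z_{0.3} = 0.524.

For two independent groups with equal n: n = 2·((z_{α/2} + z_β) / d)².
z_{α/2} + z_β = 2.576 + 0.524 = 3.100.
n = 2 × (3.100 / 1.05)² = 2 × 2.952² = 2 × 8.72 = 17.4.
Round up to the next whole participant.

n = 18 per group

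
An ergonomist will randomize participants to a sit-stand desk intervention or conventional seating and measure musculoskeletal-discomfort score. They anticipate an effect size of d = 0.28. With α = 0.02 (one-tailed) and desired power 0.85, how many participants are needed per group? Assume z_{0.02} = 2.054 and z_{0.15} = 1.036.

For two independent groups with equal n: n = 2·((z_{α} + z_β) / d)².
z_{α} + z_β = 2.054 + 1.036 = 3.090.
n = 2 × (3.090 / 0.28)² = 2 × 11.036² = 2 × 121.79 = 243.6.
Round up to the next whole participant.

n = 244 per group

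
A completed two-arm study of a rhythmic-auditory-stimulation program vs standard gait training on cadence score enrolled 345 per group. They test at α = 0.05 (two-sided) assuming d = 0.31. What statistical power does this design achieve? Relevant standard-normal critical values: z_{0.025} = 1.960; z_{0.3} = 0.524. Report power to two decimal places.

power ≈ 0.98

For two equal groups, power = Φ(d·√(n/2) − z_{α/2}).
d·√(n/2) = 0.31 × √(345/2) = 0.31 × 13.134 = 4.072.
z_β = 4.072 − 1.960 = 2.112.
Power = Φ(2.112) = 0.983.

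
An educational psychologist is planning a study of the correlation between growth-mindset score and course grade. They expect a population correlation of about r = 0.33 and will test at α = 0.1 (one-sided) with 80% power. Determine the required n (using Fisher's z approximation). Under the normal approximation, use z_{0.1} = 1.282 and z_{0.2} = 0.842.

n = 42

Fisher's z: C = ½·ln((1+r)/(1−r)) = ½·ln(1.9851) = 0.3428.
n = ((z_{α} + z_β)/C)² + 3.
(1.282 + 0.842) / 0.3428 = 2.124 / 0.3428 = 6.196.
n = 6.196² + 3 = 38.39 + 3 = 41.4.
Round up.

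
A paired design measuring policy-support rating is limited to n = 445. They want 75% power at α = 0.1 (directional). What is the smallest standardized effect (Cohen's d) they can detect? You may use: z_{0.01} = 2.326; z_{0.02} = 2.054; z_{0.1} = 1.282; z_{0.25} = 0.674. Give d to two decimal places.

For a single sample (or paired design) of n = 445: d_min = (z_{α} + z_β)/√n.
z-sum = 1.282 + 0.674 = 1.956.
d_min = 1.956 / √445 = 1.956 / 21.095 = 0.093.

d_min ≈ 0.09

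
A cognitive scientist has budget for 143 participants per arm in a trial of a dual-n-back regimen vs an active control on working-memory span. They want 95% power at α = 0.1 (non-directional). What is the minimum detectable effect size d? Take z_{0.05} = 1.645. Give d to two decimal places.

For two independent groups of n = 143 each: d_min = (z_{α/2} + z_β)·√(2/n).
z-sum = 1.645 + 1.645 = 3.290.
d_min = 3.290 × √(2/143) = 3.290 × 0.1183 = 0.389.

d_min ≈ 0.39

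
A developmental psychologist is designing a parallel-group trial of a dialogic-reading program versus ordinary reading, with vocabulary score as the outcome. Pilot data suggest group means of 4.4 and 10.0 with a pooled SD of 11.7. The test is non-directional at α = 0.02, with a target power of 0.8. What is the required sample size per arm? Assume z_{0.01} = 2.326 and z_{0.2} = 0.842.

Cohen's d = |M₁ − M₂| / SD_pooled = |4.4 − 10.0| / 11.7 = 5.6 / 11.7 = 0.479.
For two independent groups with equal n: n = 2·((z_{α/2} + z_β) / d)².
z_{α/2} + z_β = 2.326 + 0.842 = 3.168.
n = 2 × (3.168 / 0.479)² = 2 × 6.614² = 2 × 43.74 = 87.5.
Round up to the next whole participant.

n = 88 per group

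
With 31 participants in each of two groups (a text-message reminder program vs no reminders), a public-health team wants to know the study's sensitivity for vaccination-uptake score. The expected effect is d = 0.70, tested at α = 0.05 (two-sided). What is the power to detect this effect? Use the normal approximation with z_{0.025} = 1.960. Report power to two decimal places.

For two equal groups, power = Φ(d·√(n/2) − z_{α/2}).
d·√(n/2) = 0.70 × √(31/2) = 0.70 × 3.937 = 2.756.
z_β = 2.756 − 1.960 = 0.796.
Power = Φ(0.796) = 0.787.

power ≈ 0.79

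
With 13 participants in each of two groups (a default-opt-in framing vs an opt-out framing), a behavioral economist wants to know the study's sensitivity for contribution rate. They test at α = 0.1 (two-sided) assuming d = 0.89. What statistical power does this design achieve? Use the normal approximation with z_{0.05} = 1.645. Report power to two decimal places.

power ≈ 0.73

For two equal groups, power = Φ(d·√(n/2) − z_{α/2}).
d·√(n/2) = 0.89 × √(13/2) = 0.89 × 2.550 = 2.269.
z_β = 2.269 − 1.645 = 0.624.
Power = Φ(0.624) = 0.734.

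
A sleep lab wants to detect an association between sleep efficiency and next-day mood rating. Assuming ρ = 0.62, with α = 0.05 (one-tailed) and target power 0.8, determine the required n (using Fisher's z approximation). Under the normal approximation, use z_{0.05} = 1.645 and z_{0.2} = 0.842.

Fisher's z: C = ½·ln((1+r)/(1−r)) = ½·ln(4.2632) = 0.7250.
n = ((z_{α} + z_β)/C)² + 3.
(1.645 + 0.842) / 0.7250 = 2.487 / 0.7250 = 3.430.
n = 3.430² + 3 = 11.77 + 3 = 14.8.
Round up.

n = 15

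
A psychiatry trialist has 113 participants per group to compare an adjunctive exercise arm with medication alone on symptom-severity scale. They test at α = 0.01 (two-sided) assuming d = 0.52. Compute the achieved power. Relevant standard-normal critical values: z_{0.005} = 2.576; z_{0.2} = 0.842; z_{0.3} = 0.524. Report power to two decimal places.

power ≈ 0.91

For two equal groups, power = Φ(d·√(n/2) − z_{α/2}).
d·√(n/2) = 0.52 × √(113/2) = 0.52 × 7.517 = 3.909.
z_β = 3.909 − 2.576 = 1.333.
Power = Φ(1.333) = 0.909.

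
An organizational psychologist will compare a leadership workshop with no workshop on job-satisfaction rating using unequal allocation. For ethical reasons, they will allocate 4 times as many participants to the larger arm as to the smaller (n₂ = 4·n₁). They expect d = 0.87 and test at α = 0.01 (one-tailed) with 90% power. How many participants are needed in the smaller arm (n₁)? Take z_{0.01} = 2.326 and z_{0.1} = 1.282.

n₁ = 22

With allocation ratio k = n₂/n₁ = 4, Var(x̄₁−x̄₂) = σ²(1/n₁ + 1/(k·n₁)) = σ²·(k+1)/(k·n₁).
So n₁ = (1 + 1/k)·((z_{α} + z_β)/d)² = 1.250 × (3.608/0.87)².
n₁ = 1.250 × 17.20 = 21.5.
Round up: n₁ = 22, giving n₂ = 4 × 22 = 88.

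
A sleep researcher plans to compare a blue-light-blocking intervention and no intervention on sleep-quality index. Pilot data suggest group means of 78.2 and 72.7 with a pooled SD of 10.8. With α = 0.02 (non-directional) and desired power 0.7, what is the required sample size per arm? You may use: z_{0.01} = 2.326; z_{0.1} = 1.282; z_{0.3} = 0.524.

n = 63 per group

Cohen's d = |M₁ − M₂| / SD_pooled = |78.2 − 72.7| / 10.8 = 5.5 / 10.8 = 0.509.
For two independent groups with equal n: n = 2·((z_{α/2} + z_β) / d)².
z_{α/2} + z_β = 2.326 + 0.524 = 2.850.
n = 2 × (2.850 / 0.509)² = 2 × 5.599² = 2 × 31.35 = 62.7.
Round up to the next whole participant.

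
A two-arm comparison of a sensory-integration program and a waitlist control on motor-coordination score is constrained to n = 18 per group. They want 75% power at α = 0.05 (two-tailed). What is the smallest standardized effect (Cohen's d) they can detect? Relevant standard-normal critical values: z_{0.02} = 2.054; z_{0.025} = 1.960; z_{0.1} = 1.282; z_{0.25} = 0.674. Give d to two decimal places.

For two independent groups of n = 18 each: d_min = (z_{α/2} + z_β)·√(2/n).
z-sum = 1.960 + 0.674 = 2.634.
d_min = 2.634 × √(2/18) = 2.634 × 0.3333 = 0.878.

d_min ≈ 0.88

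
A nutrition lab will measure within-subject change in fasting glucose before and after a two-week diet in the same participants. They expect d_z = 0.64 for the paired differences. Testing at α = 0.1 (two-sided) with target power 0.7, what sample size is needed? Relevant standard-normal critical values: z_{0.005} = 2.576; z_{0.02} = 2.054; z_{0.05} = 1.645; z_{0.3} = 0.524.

For a paired (one-sample on differences) test: n = ((z_{α/2} + z_β) / d)².
z_{α/2} + z_β = 1.645 + 0.524 = 2.169.
n = (2.169 / 0.64)² = 3.389² = 11.49.
Round up.

n = 12 pairs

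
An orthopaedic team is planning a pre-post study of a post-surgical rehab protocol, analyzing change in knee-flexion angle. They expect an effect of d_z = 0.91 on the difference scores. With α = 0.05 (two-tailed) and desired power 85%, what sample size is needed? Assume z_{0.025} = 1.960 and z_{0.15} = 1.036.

For a paired (one-sample on differences) test: n = ((z_{α/2} + z_β) / d)².
z_{α/2} + z_β = 1.960 + 1.036 = 2.996.
n = (2.996 / 0.91)² = 3.292² = 10.84.
Round up.

n = 11 pairs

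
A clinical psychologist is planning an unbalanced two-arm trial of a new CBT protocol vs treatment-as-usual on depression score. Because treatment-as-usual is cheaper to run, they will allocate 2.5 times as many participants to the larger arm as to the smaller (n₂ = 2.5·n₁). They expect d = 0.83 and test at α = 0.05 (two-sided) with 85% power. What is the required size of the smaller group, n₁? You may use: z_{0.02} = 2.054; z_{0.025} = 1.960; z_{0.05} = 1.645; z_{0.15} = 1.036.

With allocation ratio k = n₂/n₁ = 2.5, Var(x̄₁−x̄₂) = σ²(1/n₁ + 1/(k·n₁)) = σ²·(k+1)/(k·n₁).
So n₁ = (1 + 1/k)·((z_{α/2} + z_β)/d)² = 1.400 × (2.996/0.83)².
n₁ = 1.400 × 13.03 = 18.2.
Round up: n₁ = 19, giving n₂ = ⌈2.5 × 19⌉ = ⌈47.5⌉ = 48.

n₁ = 19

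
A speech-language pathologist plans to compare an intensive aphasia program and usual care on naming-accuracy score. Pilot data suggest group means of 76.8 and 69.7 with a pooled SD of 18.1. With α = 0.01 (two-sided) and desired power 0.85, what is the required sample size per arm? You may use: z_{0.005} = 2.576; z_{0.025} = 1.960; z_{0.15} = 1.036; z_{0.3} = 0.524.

n = 170 per group

Cohen's d = |M₁ − M₂| / SD_pooled = |76.8 − 69.7| / 18.1 = 7.1 / 18.1 = 0.392.
For two independent groups with equal n: n = 2·((z_{α/2} + z_β) / d)².
z_{α/2} + z_β = 2.576 + 1.036 = 3.612.
n = 2 × (3.612 / 0.392)² = 2 × 9.214² = 2 × 84.90 = 169.8.
Round up to the next whole participant.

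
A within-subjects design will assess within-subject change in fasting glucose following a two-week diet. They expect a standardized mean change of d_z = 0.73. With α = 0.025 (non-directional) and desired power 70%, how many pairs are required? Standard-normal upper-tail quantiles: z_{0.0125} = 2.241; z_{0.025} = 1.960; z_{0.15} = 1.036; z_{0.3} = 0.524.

For a paired (one-sample on differences) test: n = ((z_{α/2} + z_β) / d)².
z_{α/2} + z_β = 2.241 + 0.524 = 2.765.
n = (2.765 / 0.73)² = 3.788² = 14.35.
Round up.

n = 15 pairs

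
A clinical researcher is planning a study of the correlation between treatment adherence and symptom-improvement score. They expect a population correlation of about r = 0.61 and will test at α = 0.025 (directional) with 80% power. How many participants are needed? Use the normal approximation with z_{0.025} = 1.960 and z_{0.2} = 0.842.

Fisher's z: C = ½·ln((1+r)/(1−r)) = ½·ln(4.1282) = 0.7089.
n = ((z_{α} + z_β)/C)² + 3.
(1.960 + 0.842) / 0.7089 = 2.802 / 0.7089 = 3.953.
n = 3.953² + 3 = 15.62 + 3 = 18.6.
Round up.

n = 19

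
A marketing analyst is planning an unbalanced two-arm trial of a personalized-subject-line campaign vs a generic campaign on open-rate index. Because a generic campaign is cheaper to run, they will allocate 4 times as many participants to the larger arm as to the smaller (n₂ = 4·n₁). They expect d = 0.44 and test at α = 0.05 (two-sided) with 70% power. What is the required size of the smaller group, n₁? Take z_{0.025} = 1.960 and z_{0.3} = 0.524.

With allocation ratio k = n₂/n₁ = 4, Var(x̄₁−x̄₂) = σ²(1/n₁ + 1/(k·n₁)) = σ²·(k+1)/(k·n₁).
So n₁ = (1 + 1/k)·((z_{α/2} + z_β)/d)² = 1.250 × (2.484/0.44)².
n₁ = 1.250 × 31.87 = 39.8.
Round up: n₁ = 40, giving n₂ = 4 × 40 = 160.

n₁ = 40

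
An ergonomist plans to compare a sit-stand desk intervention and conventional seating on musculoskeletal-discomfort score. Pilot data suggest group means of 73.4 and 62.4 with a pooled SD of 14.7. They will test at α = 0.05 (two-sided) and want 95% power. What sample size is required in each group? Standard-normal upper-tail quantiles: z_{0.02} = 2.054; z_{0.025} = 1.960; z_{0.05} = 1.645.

Cohen's d = |M₁ − M₂| / SD_pooled = |73.4 − 62.4| / 14.7 = 11.0 / 14.7 = 0.748.
For two independent groups with equal n: n = 2·((z_{α/2} + z_β) / d)².
z_{α/2} + z_β = 1.960 + 1.645 = 3.605.
n = 2 × (3.605 / 0.748)² = 2 × 4.820² = 2 × 23.23 = 46.5.
Round up to the next whole participant.

n = 47 per group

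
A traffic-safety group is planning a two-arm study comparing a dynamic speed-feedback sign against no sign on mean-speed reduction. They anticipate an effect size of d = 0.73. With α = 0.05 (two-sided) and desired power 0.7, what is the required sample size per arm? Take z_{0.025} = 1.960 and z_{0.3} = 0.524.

n = 24 per group

For two independent groups with equal n: n = 2·((z_{α/2} + z_β) / d)².
z_{α/2} + z_β = 1.960 + 0.524 = 2.484.
n = 2 × (2.484 / 0.73)² = 2 × 3.403² = 2 × 11.58 = 23.2.
Round up to the next whole participant.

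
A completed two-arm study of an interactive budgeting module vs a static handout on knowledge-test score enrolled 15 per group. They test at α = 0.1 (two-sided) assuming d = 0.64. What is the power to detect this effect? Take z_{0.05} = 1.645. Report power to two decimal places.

For two equal groups, power = Φ(d·√(n/2) − z_{α/2}).
d·√(n/2) = 0.64 × √(15/2) = 0.64 × 2.739 = 1.753.
z_β = 1.753 − 1.645 = 0.108.
Power = Φ(0.108) = 0.543.

power ≈ 0.54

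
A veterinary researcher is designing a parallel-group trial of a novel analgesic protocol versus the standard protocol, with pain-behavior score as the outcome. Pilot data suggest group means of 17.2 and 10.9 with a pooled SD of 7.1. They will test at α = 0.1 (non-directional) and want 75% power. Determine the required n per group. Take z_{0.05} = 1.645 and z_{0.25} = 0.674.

n = 14 per group

Cohen's d = |M₁ − M₂| / SD_pooled = |17.2 − 10.9| / 7.1 = 6.3 / 7.1 = 0.887.
For two independent groups with equal n: n = 2·((z_{α/2} + z_β) / d)².
z_{α/2} + z_β = 1.645 + 0.674 = 2.319.
n = 2 × (2.319 / 0.887)² = 2 × 2.614² = 2 × 6.84 = 13.7.
Round up to the next whole participant.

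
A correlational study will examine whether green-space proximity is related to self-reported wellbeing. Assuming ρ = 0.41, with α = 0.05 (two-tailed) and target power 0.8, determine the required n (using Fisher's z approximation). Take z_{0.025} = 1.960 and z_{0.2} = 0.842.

Fisher's z: C = ½·ln((1+r)/(1−r)) = ½·ln(2.3898) = 0.4356.
n = ((z_{α/2} + z_β)/C)² + 3.
(1.960 + 0.842) / 0.4356 = 2.802 / 0.4356 = 6.433.
n = 6.433² + 3 = 41.38 + 3 = 44.4.
Round up.

n = 45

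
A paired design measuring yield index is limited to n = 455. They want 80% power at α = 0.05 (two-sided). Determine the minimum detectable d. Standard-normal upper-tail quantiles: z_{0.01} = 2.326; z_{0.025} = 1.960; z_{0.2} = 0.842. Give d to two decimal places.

For a single sample (or paired design) of n = 455: d_min = (z_{α/2} + z_β)/√n.
z-sum = 1.960 + 0.842 = 2.802.
d_min = 2.802 / √455 = 2.802 / 21.331 = 0.131.

d_min ≈ 0.13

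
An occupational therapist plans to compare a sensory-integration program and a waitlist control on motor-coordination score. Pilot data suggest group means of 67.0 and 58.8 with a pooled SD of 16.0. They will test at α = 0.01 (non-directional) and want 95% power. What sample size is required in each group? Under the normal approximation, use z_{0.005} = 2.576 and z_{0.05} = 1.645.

Cohen's d = |M₁ − M₂| / SD_pooled = |67.0 − 58.8| / 16.0 = 8.2 / 16.0 = 0.513.
For two independent groups with equal n: n = 2·((z_{α/2} + z_β) / d)².
z_{α/2} + z_β = 2.576 + 1.645 = 4.221.
n = 2 × (4.221 / 0.513)² = 2 × 8.228² = 2 × 67.70 = 135.4.
Round up to the next whole participant.

n = 136 per group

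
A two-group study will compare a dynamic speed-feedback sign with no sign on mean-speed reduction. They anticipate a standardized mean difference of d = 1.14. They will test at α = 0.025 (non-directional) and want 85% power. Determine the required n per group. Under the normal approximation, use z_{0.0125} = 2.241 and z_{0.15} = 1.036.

For two independent groups with equal n: n = 2·((z_{α/2} + z_β) / d)².
z_{α/2} + z_β = 2.241 + 1.036 = 3.277.
n = 2 × (3.277 / 1.14)² = 2 × 2.875² = 2 × 8.26 = 16.5.
Round up to the next whole participant.

n = 17 per group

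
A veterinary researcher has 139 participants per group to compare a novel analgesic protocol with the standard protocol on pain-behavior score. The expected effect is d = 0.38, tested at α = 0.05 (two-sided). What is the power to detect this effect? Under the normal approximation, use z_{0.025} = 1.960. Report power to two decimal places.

power ≈ 0.89

For two equal groups, power = Φ(d·√(n/2) − z_{α/2}).
d·√(n/2) = 0.38 × √(139/2) = 0.38 × 8.337 = 3.168.
z_β = 3.168 − 1.960 = 1.208.
Power = Φ(1.208) = 0.886.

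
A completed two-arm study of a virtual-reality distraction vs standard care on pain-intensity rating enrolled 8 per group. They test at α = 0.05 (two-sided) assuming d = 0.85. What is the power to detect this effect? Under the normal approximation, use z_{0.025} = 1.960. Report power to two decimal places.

power ≈ 0.40

For two equal groups, power = Φ(d·√(n/2) − z_{α/2}).
d·√(n/2) = 0.85 × √(8/2) = 0.85 × 2.000 = 1.700.
z_β = 1.700 − 1.960 = -0.260.
Power = Φ(-0.260) = 0.397.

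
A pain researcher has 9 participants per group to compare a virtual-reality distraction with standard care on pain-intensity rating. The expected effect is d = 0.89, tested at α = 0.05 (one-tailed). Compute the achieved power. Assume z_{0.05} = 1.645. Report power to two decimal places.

For two equal groups, power = Φ(d·√(n/2) − z_{α}).
d·√(n/2) = 0.89 × √(9/2) = 0.89 × 2.121 = 1.888.
z_β = 1.888 − 1.645 = 0.243.
Power = Φ(0.243) = 0.596.

power ≈ 0.60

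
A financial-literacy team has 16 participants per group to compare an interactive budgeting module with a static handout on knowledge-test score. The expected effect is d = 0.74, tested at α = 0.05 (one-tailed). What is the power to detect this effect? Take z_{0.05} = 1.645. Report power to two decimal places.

power ≈ 0.67

For two equal groups, power = Φ(d·√(n/2) − z_{α}).
d·√(n/2) = 0.74 × √(16/2) = 0.74 × 2.828 = 2.093.
z_β = 2.093 − 1.645 = 0.448.
Power = Φ(0.448) = 0.673.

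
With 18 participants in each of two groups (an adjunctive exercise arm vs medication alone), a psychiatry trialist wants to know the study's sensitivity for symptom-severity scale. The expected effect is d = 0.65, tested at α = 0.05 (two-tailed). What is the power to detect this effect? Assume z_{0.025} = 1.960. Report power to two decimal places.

For two equal groups, power = Φ(d·√(n/2) − z_{α/2}).
d·√(n/2) = 0.65 × √(18/2) = 0.65 × 3.000 = 1.950.
z_β = 1.950 − 1.960 = -0.010.
Power = Φ(-0.010) = 0.496.

power ≈ 0.50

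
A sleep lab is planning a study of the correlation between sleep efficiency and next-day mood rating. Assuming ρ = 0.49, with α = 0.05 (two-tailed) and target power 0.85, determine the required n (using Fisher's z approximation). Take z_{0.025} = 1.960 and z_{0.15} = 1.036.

n = 35

Fisher's z: C = ½·ln((1+r)/(1−r)) = ½·ln(2.9216) = 0.5361.
n = ((z_{α/2} + z_β)/C)² + 3.
(1.960 + 1.036) / 0.5361 = 2.996 / 0.5361 = 5.589.
n = 5.589² + 3 = 31.23 + 3 = 34.2.
Round up.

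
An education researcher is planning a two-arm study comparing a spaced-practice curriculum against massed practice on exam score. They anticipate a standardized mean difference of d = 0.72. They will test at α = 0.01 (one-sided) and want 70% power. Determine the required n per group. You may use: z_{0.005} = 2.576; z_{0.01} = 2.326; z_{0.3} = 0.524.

n = 32 per group

For two independent groups with equal n: n = 2·((z_{α} + z_β) / d)².
z_{α} + z_β = 2.326 + 0.524 = 2.850.
n = 2 × (2.850 / 0.72)² = 2 × 3.958² = 2 × 15.67 = 31.3.
Round up to the next whole participant.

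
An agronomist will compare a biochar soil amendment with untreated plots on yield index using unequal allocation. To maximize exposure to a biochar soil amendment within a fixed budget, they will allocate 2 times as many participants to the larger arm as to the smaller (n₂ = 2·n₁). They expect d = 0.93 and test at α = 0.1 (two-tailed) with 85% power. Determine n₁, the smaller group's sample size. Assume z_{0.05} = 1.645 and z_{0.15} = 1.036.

With allocation ratio k = n₂/n₁ = 2, Var(x̄₁−x̄₂) = σ²(1/n₁ + 1/(k·n₁)) = σ²·(k+1)/(k·n₁).
So n₁ = (1 + 1/k)·((z_{α/2} + z_β)/d)² = 1.500 × (2.681/0.93)².
n₁ = 1.500 × 8.31 = 12.5.
Round up: n₁ = 13, giving n₂ = 2 × 13 = 26.

n₁ = 13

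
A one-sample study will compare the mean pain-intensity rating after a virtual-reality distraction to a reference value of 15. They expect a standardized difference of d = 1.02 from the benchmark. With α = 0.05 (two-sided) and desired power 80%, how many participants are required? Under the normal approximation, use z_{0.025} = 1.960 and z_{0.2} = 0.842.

n = 8

For a one-sample test: n = ((z_{α/2} + z_β) / d)².
z_{α/2} + z_β = 1.960 + 0.842 = 2.802.
n = (2.802 / 1.02)² = 2.747² = 7.55.
Round up.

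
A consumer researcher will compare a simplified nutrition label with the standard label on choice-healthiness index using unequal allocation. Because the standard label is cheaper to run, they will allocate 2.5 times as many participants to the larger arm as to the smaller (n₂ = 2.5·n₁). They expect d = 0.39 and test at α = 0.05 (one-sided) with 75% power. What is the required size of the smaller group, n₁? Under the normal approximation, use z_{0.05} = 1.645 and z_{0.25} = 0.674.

n₁ = 50

With allocation ratio k = n₂/n₁ = 2.5, Var(x̄₁−x̄₂) = σ²(1/n₁ + 1/(k·n₁)) = σ²·(k+1)/(k·n₁).
So n₁ = (1 + 1/k)·((z_{α} + z_β)/d)² = 1.400 × (2.319/0.39)².
n₁ = 1.400 × 35.36 = 49.5.
Round up: n₁ = 50, giving n₂ = 2.5 × 50 = 125.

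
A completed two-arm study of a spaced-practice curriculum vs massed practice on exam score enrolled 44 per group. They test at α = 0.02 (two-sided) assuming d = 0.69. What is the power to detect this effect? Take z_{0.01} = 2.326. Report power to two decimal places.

For two equal groups, power = Φ(d·√(n/2) − z_{α/2}).
d·√(n/2) = 0.69 × √(44/2) = 0.69 × 4.690 = 3.236.
z_β = 3.236 − 2.326 = 0.910.
Power = Φ(0.910) = 0.819.

power ≈ 0.82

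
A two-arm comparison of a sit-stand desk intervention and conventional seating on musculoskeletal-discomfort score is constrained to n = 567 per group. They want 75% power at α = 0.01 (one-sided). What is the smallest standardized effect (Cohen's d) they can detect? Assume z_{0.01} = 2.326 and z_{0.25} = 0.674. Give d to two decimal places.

d_min ≈ 0.18

For two independent groups of n = 567 each: d_min = (z_{α} + z_β)·√(2/n).
z-sum = 2.326 + 0.674 = 3.000.
d_min = 3.000 × √(2/567) = 3.000 × 0.0594 = 0.178.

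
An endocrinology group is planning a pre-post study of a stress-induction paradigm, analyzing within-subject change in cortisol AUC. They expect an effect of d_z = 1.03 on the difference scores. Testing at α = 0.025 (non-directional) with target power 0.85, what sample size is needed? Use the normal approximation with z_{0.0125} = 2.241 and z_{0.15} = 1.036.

n = 11 pairs

For a paired (one-sample on differences) test: n = ((z_{α/2} + z_β) / d)².
z_{α/2} + z_β = 2.241 + 1.036 = 3.277.
n = (3.277 / 1.03)² = 3.182² = 10.12.
Round up.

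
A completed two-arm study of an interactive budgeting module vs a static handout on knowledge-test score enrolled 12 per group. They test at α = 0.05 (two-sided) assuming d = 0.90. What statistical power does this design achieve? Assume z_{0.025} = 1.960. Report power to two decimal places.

For two equal groups, power = Φ(d·√(n/2) − z_{α/2}).
d·√(n/2) = 0.90 × √(12/2) = 0.90 × 2.449 = 2.205.
z_β = 2.205 − 1.960 = 0.245.
Power = Φ(0.245) = 0.597.

power ≈ 0.60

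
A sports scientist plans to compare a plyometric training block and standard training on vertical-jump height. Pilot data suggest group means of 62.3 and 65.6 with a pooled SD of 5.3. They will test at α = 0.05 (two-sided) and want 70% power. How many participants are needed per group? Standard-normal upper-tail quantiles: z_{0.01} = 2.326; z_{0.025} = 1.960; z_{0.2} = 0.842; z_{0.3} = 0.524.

Cohen's d = |M₁ − M₂| / SD_pooled = |62.3 − 65.6| / 5.3 = 3.3 / 5.3 = 0.623.
For two independent groups with equal n: n = 2·((z_{α/2} + z_β) / d)².
z_{α/2} + z_β = 1.960 + 0.524 = 2.484.
n = 2 × (2.484 / 0.623)² = 2 × 3.987² = 2 × 15.90 = 31.8.
Round up to the next whole participant.

n = 32 per group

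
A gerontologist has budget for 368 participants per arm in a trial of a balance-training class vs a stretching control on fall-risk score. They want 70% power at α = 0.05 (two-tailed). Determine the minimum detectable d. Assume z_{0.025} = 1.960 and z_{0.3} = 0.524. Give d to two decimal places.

d_min ≈ 0.18

For two independent groups of n = 368 each: d_min = (z_{α/2} + z_β)·√(2/n).
z-sum = 1.960 + 0.524 = 2.484.
d_min = 2.484 × √(2/368) = 2.484 × 0.0737 = 0.183.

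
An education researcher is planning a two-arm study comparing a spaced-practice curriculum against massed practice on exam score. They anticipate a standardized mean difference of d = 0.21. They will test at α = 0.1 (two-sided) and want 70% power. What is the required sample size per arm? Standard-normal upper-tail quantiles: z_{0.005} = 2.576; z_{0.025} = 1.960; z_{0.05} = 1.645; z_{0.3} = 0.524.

For two independent groups with equal n: n = 2·((z_{α/2} + z_β) / d)².
z_{α/2} + z_β = 1.645 + 0.524 = 2.169.
n = 2 × (2.169 / 0.21)² = 2 × 10.329² = 2 × 106.68 = 213.4.
Round up to the next whole participant.

n = 214 per group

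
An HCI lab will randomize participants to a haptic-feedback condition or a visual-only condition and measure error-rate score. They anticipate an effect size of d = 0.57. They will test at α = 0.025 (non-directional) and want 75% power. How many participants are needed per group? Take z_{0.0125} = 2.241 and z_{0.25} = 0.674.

n = 53 per group

For two independent groups with equal n: n = 2·((z_{α/2} + z_β) / d)².
z_{α/2} + z_β = 2.241 + 0.674 = 2.915.
n = 2 × (2.915 / 0.57)² = 2 × 5.114² = 2 × 26.15 = 52.3.
Round up to the next whole participant.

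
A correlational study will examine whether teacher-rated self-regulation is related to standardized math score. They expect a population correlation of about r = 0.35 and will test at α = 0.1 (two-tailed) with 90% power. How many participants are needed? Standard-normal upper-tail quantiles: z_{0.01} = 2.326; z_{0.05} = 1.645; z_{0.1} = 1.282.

n = 68

Fisher's z: C = ½·ln((1+r)/(1−r)) = ½·ln(2.0769) = 0.3654.
n = ((z_{α/2} + z_β)/C)² + 3.
(1.645 + 1.282) / 0.3654 = 2.927 / 0.3654 = 8.010.
n = 8.010² + 3 = 64.17 + 3 = 67.2.
Round up.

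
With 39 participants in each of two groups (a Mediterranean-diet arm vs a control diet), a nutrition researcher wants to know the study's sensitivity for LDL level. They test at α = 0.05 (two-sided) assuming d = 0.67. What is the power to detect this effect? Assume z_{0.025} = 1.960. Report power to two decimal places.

power ≈ 0.84

For two equal groups, power = Φ(d·√(n/2) − z_{α/2}).
d·√(n/2) = 0.67 × √(39/2) = 0.67 × 4.416 = 2.959.
z_β = 2.959 − 1.960 = 0.999.
Power = Φ(0.999) = 0.841.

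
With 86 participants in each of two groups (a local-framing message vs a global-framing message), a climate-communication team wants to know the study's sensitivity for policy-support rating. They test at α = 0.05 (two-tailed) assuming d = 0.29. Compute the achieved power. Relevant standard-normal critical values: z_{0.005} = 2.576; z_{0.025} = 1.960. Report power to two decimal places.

power ≈ 0.48

For two equal groups, power = Φ(d·√(n/2) − z_{α/2}).
d·√(n/2) = 0.29 × √(86/2) = 0.29 × 6.557 = 1.902.
z_β = 1.902 − 1.960 = -0.058.
Power = Φ(-0.058) = 0.477.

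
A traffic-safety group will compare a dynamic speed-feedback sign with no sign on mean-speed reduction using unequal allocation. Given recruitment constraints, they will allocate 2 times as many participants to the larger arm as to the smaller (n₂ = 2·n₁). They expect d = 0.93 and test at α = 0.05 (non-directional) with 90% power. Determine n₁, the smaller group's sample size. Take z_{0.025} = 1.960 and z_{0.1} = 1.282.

n₁ = 19

With allocation ratio k = n₂/n₁ = 2, Var(x̄₁−x̄₂) = σ²(1/n₁ + 1/(k·n₁)) = σ²·(k+1)/(k·n₁).
So n₁ = (1 + 1/k)·((z_{α/2} + z_β)/d)² = 1.500 × (3.242/0.93)².
n₁ = 1.500 × 12.15 = 18.2.
Round up: n₁ = 19, giving n₂ = 2 × 19 = 38.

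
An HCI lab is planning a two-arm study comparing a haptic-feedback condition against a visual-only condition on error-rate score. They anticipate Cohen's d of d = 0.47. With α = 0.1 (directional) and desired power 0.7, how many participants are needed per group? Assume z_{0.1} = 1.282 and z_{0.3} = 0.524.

For two independent groups with equal n: n = 2·((z_{α} + z_β) / d)².
z_{α} + z_β = 1.282 + 0.524 = 1.806.
n = 2 × (1.806 / 0.47)² = 2 × 3.843² = 2 × 14.77 = 29.5.
Round up to the next whole participant.

n = 30 per group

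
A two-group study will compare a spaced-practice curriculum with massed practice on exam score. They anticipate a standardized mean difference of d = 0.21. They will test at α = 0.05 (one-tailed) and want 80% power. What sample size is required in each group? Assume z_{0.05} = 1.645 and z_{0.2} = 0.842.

n = 281 per group

For two independent groups with equal n: n = 2·((z_{α} + z_β) / d)².
z_{α} + z_β = 1.645 + 0.842 = 2.487.
n = 2 × (2.487 / 0.21)² = 2 × 11.843² = 2 × 140.25 = 280.5.
Round up to the next whole participant.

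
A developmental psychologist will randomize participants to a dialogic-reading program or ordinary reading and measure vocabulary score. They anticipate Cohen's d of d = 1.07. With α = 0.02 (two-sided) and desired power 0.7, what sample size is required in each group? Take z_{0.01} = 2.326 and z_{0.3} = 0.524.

For two independent groups with equal n: n = 2·((z_{α/2} + z_β) / d)².
z_{α/2} + z_β = 2.326 + 0.524 = 2.850.
n = 2 × (2.850 / 1.07)² = 2 × 2.664² = 2 × 7.09 = 14.2.
Round up to the next whole participant.

n = 15 per group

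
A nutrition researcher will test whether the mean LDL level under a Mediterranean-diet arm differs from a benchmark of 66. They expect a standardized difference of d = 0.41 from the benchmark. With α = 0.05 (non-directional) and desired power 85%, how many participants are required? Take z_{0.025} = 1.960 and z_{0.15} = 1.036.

For a one-sample test: n = ((z_{α/2} + z_β) / d)².
z_{α/2} + z_β = 1.960 + 1.036 = 2.996.
n = (2.996 / 0.41)² = 7.307² = 53.40.
Round up.

n = 54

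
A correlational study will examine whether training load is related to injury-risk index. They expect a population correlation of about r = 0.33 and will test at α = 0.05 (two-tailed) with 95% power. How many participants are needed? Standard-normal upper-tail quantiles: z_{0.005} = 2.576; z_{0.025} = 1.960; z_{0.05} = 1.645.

Fisher's z: C = ½·ln((1+r)/(1−r)) = ½·ln(1.9851) = 0.3428.
n = ((z_{α/2} + z_β)/C)² + 3.
(1.960 + 1.645) / 0.3428 = 3.605 / 0.3428 = 10.516.
n = 10.516² + 3 = 110.59 + 3 = 113.6.
Round up.

n = 114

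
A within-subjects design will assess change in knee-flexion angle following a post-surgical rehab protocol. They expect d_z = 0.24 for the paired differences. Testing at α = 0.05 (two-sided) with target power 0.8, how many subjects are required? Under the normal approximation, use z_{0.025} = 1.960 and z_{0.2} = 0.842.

For a paired (one-sample on differences) test: n = ((z_{α/2} + z_β) / d)².
z_{α/2} + z_β = 1.960 + 0.842 = 2.802.
n = (2.802 / 0.24)² = 11.675² = 136.31.
Round up.

n = 137 pairs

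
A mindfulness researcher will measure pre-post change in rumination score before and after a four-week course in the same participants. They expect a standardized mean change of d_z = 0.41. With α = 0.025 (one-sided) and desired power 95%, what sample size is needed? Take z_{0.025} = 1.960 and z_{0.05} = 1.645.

For a paired (one-sample on differences) test: n = ((z_{α} + z_β) / d)².
z_{α} + z_β = 1.960 + 1.645 = 3.605.
n = (3.605 / 0.41)² = 8.793² = 77.31.
Round up.

n = 78 pairs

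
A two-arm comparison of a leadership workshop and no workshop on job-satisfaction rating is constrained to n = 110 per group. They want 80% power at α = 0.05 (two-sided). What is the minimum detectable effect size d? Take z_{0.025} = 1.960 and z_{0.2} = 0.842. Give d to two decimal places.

d_min ≈ 0.38

For two independent groups of n = 110 each: d_min = (z_{α/2} + z_β)·√(2/n).
z-sum = 1.960 + 0.842 = 2.802.
d_min = 2.802 × √(2/110) = 2.802 × 0.1348 = 0.378.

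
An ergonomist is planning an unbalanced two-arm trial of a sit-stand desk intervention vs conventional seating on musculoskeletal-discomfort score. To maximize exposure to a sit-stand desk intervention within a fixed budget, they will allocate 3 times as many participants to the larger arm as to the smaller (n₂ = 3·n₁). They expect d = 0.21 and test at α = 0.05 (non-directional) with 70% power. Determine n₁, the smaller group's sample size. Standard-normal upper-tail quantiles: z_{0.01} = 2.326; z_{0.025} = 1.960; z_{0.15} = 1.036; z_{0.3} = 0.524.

With allocation ratio k = n₂/n₁ = 3, Var(x̄₁−x̄₂) = σ²(1/n₁ + 1/(k·n₁)) = σ²·(k+1)/(k·n₁).
So n₁ = (1 + 1/k)·((z_{α/2} + z_β)/d)² = 1.333 × (2.484/0.21)².
n₁ = 1.333 × 139.92 = 186.6.
Round up: n₁ = 187, giving n₂ = 3 × 187 = 561.

n₁ = 187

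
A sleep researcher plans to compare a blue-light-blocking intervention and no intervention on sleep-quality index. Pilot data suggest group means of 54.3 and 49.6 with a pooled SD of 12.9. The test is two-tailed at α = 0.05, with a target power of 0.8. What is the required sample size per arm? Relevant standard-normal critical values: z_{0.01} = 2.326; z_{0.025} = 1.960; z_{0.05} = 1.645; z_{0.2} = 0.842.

Cohen's d = |M₁ − M₂| / SD_pooled = |54.3 − 49.6| / 12.9 = 4.7 / 12.9 = 0.364.
For two independent groups with equal n: n = 2·((z_{α/2} + z_β) / d)².
z_{α/2} + z_β = 1.960 + 0.842 = 2.802.
n = 2 × (2.802 / 0.364)² = 2 × 7.698² = 2 × 59.26 = 118.5.
Round up to the next whole participant.

n = 119 per group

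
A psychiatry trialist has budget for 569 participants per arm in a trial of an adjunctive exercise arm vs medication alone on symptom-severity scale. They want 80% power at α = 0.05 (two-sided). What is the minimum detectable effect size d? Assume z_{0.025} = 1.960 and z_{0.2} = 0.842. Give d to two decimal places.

d_min ≈ 0.17

For two independent groups of n = 569 each: d_min = (z_{α/2} + z_β)·√(2/n).
z-sum = 1.960 + 0.842 = 2.802.
d_min = 2.802 × √(2/569) = 2.802 × 0.0593 = 0.166.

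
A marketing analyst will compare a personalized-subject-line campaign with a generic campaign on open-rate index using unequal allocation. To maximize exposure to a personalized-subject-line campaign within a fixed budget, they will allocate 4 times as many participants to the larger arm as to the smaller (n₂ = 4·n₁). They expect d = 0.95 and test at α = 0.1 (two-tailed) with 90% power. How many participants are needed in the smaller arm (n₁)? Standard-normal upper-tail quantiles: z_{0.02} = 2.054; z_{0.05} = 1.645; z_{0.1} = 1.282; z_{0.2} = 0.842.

With allocation ratio k = n₂/n₁ = 4, Var(x̄₁−x̄₂) = σ²(1/n₁ + 1/(k·n₁)) = σ²·(k+1)/(k·n₁).
So n₁ = (1 + 1/k)·((z_{α/2} + z_β)/d)² = 1.250 × (2.927/0.95)².
n₁ = 1.250 × 9.49 = 11.9.
Round up: n₁ = 12, giving n₂ = 4 × 12 = 48.

n₁ = 12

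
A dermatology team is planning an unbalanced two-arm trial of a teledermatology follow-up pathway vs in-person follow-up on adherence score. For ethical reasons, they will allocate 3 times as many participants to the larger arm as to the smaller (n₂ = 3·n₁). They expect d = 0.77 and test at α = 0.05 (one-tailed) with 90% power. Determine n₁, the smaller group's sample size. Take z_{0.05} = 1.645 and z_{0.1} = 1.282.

With allocation ratio k = n₂/n₁ = 3, Var(x̄₁−x̄₂) = σ²(1/n₁ + 1/(k·n₁)) = σ²·(k+1)/(k·n₁).
So n₁ = (1 + 1/k)·((z_{α} + z_β)/d)² = 1.333 × (2.927/0.77)².
n₁ = 1.333 × 14.45 = 19.3.
Round up: n₁ = 20, giving n₂ = 3 × 20 = 60.

n₁ = 20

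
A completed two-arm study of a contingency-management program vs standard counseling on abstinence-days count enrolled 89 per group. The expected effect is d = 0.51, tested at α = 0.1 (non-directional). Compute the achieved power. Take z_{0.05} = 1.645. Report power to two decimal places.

For two equal groups, power = Φ(d·√(n/2) − z_{α/2}).
d·√(n/2) = 0.51 × √(89/2) = 0.51 × 6.671 = 3.402.
z_β = 3.402 − 1.645 = 1.757.
Power = Φ(1.757) = 0.961.

power ≈ 0.96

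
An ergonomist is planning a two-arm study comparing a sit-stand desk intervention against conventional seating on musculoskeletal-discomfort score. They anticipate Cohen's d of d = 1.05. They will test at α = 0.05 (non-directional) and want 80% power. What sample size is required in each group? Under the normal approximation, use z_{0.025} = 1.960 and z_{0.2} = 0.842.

For two independent groups with equal n: n = 2·((z_{α/2} + z_β) / d)².
z_{α/2} + z_β = 1.960 + 0.842 = 2.802.
n = 2 × (2.802 / 1.05)² = 2 × 2.669² = 2 × 7.12 = 14.2.
Round up to the next whole participant.

n = 15 per group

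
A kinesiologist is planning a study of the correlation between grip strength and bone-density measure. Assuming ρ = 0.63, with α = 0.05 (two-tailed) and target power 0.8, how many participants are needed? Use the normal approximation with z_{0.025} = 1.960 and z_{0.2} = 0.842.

n = 18

Fisher's z: C = ½·ln((1+r)/(1−r)) = ½·ln(4.4054) = 0.7414.
n = ((z_{α/2} + z_β)/C)² + 3.
(1.960 + 0.842) / 0.7414 = 2.802 / 0.7414 = 3.779.
n = 3.779² + 3 = 14.28 + 3 = 17.3.
Round up.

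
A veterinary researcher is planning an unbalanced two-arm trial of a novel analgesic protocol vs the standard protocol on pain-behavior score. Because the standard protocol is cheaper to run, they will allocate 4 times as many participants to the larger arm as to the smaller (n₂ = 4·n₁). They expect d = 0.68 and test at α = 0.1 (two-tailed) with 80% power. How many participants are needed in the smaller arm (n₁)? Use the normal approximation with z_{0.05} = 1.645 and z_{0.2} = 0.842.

n₁ = 17

With allocation ratio k = n₂/n₁ = 4, Var(x̄₁−x̄₂) = σ²(1/n₁ + 1/(k·n₁)) = σ²·(k+1)/(k·n₁).
So n₁ = (1 + 1/k)·((z_{α/2} + z_β)/d)² = 1.250 × (2.487/0.68)².
n₁ = 1.250 × 13.38 = 16.7.
Round up: n₁ = 17, giving n₂ = 4 × 17 = 68.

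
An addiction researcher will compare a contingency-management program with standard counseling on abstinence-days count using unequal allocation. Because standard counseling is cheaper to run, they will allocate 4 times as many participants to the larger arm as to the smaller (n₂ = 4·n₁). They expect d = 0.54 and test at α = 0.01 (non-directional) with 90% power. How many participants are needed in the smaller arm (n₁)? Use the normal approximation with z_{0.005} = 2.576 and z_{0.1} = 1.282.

With allocation ratio k = n₂/n₁ = 4, Var(x̄₁−x̄₂) = σ²(1/n₁ + 1/(k·n₁)) = σ²·(k+1)/(k·n₁).
So n₁ = (1 + 1/k)·((z_{α/2} + z_β)/d)² = 1.250 × (3.858/0.54)².
n₁ = 1.250 × 51.04 = 63.8.
Round up: n₁ = 64, giving n₂ = 4 × 64 = 256.

n₁ = 64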